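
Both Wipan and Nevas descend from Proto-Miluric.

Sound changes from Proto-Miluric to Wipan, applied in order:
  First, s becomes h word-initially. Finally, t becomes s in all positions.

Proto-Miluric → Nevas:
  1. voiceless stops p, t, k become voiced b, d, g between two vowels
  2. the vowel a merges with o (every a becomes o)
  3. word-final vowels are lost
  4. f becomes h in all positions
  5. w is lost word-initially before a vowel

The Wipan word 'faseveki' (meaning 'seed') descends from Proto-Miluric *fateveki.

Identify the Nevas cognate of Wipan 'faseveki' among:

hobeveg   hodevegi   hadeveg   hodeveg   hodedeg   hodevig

Nevas: *fateveki > fadevegi > fodevegi > fodeveg > hodeveg  (by intervocalic voicing, vowel merger, apocope, unconditioned shift)

hodeveg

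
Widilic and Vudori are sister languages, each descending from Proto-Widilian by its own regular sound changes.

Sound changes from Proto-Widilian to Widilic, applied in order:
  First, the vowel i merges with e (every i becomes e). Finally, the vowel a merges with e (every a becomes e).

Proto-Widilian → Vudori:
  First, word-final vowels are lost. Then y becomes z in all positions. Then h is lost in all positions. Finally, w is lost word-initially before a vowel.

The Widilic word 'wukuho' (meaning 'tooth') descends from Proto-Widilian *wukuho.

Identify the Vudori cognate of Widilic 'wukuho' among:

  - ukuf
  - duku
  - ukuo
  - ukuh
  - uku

Vudori: *wukuho
  wukuho → wukuh   [apocope]
  wukuh (rule 2 does not apply)
  wukuh → wuku   [h-loss]
  wuku → uku   [glide loss]
  giving Vudori uku.
The other candidates each miss or misapply at least one Vudori change.

uku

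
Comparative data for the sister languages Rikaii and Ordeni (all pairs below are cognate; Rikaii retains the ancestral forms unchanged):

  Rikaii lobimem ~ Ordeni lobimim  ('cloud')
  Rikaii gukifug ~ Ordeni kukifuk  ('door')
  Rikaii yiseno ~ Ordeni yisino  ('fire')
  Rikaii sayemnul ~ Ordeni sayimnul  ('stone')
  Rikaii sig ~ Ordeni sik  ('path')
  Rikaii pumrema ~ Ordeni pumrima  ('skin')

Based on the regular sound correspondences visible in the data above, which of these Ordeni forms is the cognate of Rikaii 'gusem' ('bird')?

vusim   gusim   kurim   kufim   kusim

gukifug ~ kukifuk — Rikaii g corresponds to Ordeni k word-initially before a back vowel.
lobimem ~ lobimim, sayemnul ~ sayimnul — Rikaii e corresponds to Ordeni i after a consonant, before a nasal.
Applying these to Rikaii 'gusem':
  gusem → kusem   (g→k word-initially before a back vowel)
  kusem → kusim   (e→i after a consonant, before a nasal)
So the Ordeni cognate is 'kusim'.

kusim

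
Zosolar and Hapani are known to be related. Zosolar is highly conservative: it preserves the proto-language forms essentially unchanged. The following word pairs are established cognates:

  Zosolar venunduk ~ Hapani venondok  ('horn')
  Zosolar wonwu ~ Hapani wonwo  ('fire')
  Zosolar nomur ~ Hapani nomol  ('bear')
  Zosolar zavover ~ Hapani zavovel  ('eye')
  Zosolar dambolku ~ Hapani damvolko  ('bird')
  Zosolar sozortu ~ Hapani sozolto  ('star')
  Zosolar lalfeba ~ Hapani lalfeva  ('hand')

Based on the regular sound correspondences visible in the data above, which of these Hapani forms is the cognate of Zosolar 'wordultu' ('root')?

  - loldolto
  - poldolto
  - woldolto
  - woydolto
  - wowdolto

woldolto

sozortu ~ sozolto — Zosolar r corresponds to Hapani l after a vowel, before a consonant other than r, m, n, p, b, f, v.
venunduk ~ venondok — Zosolar u corresponds to Hapani o after a consonant, before a consonant other than r, m, n, p, b, f, v.
wonwu ~ wonwo, dambolku ~ damvolko — Zosolar u corresponds to Hapani o word-finally.
Applying these to Zosolar 'wordultu':
  wordultu → woldultu   (r→l after a vowel, before a consonant other than r, m, n, p, b, f, v)
  woldultu → woldoltu   (u→o after a consonant, before a consonant other than r, m, n, p, b, f, v)
  woldoltu → woldolto   (u→o word-finally)
So the Hapani cognate is 'woldolto'.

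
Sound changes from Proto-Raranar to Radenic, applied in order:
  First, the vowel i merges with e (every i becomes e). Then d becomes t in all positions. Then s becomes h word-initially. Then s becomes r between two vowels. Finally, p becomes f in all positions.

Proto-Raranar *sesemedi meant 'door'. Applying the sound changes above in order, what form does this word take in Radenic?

heremete

Radenic: *sesemedi
  sesemedi → sesemede   [vowel merger]
  sesemede → sesemete   [unconditioned shift]
  sesemete → hesemete   [debuccalisation]
  hesemete → heremete   [rhotacism]
  heremete (rule 5 does not apply)
  giving Radenic heremete.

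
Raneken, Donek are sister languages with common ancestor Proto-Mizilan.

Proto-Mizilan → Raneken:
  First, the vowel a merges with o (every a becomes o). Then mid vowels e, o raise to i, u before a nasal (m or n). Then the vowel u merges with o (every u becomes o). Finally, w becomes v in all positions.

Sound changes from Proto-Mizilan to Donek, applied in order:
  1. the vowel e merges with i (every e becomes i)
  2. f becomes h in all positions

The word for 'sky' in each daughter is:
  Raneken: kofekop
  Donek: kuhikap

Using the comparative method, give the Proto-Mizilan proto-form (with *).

*kufekap

Position 6: Raneken has o, Donek has a. Donek preserves a here (none of its changes turn any other segment into a), so the proto-segment is *a.
Position 3: Raneken has f, Donek has h. Raneken preserves f here (none of its changes turn any other segment into f), so the proto-segment is *f.
Verify the candidate proto-form against each daughter:
Raneken: *kufekap > kufekop > kofekop  (by vowel merger, vowel merger)
Donek: *kufekap
  kufekap → kufikap   [vowel merger]
  kufikap → kuhikap   [unconditioned shift]
  giving Donek kuhikap.
Only *kufekap yields all of Raneken kofekop, Donek kuhikap.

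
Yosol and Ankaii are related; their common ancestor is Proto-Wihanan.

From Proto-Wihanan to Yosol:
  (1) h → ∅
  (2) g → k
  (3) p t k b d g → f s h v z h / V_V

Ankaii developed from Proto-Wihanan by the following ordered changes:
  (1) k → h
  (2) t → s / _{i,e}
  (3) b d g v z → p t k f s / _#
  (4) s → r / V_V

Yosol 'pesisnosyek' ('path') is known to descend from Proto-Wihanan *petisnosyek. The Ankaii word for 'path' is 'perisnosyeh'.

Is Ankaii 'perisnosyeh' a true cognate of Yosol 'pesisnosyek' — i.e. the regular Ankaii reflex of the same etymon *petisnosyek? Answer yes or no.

yes

Derive the expected Ankaii reflex of *petisnosyek:
Ankaii: *petisnosyek
  petisnosyek → petisnosyeh   [unconditioned shift]
  petisnosyeh → pesisnosyeh   [palatalisation]
  pesisnosyeh (rule 3 does not apply)
  pesisnosyeh → perisnosyeh   [rhotacism]
  giving Ankaii perisnosyeh.
Ankaii 'perisnosyeh' matches the regular reflex exactly, so the pair is cognate.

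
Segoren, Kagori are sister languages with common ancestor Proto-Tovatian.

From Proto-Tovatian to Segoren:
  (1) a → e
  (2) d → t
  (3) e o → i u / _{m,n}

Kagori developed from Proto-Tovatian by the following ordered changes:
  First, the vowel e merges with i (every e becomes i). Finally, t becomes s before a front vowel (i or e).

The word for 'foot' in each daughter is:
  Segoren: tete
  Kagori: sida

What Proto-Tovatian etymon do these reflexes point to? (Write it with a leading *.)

*teda

Position 2: Segoren has e, Kagori has i. Taking the neighbouring segments as reconstructed: Segoren e could go back to *a or *e; Kagori i could go back to *e or *i — the one source consistent with every daughter is *e.
Position 1: Segoren has t, Kagori has s. Taking the neighbouring segments as reconstructed: Segoren t could go back to *t or *d; Kagori s could go back to *t or *s — the one source consistent with every daughter is *t.
Position 3: Segoren has t, Kagori has d. Kagori preserves d here (none of its changes turn any other segment into d), so the proto-segment is *d.
This points to *teda. Verify forward in each daughter:
Segoren: *teda
  teda → tede   [vowel merger]
  tede → tete   [unconditioned shift]
  tete (rule 3 does not apply)
  giving Segoren tete.
Kagori: *teda > tida > sida  (by vowel merger, palatalisation)
No other proto-form is consistent with every reflex, so the reconstruction is *teda.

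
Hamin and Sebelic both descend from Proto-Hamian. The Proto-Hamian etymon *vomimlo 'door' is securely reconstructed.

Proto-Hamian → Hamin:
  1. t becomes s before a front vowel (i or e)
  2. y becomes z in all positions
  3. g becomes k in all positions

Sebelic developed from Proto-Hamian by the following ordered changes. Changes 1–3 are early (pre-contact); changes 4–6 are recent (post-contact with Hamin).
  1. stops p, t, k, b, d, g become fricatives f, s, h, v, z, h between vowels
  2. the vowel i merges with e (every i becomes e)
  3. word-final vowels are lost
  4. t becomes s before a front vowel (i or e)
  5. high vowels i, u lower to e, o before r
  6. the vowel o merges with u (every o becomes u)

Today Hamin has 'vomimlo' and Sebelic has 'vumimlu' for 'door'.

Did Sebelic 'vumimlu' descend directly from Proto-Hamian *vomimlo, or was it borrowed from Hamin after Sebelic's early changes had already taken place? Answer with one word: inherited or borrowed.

If inherited, *vomimlo would pass through all of Sebelic's changes:
Sebelic: start from *vomimlo.
  rule 1: no change — vomimlo
  rule 2 (vowel merger): vomimlo → vomemlo
  rule 3 (apocope): vomemlo → vomeml
  rule 4: no change — vomeml
  rule 5: no change — vomeml
  rule 6 (vowel merger): vomeml → vumeml
  ⇒ Sebelic vumeml
If borrowed from Hamin 'vomimlo' after the early changes, it would undergo only the recent ones:
  rule 4 (palatalisation): no change (vomimlo)
  rule 5 (pre-rhotic lowering): no change (vomimlo)
  rule 6 (vowel merger): vomimlo → vumimlu
  ⇒ as a loan: vumimlu
Sebelic 'vumimlu' matches the loan outcome 'vumimlu', not the inherited 'vumeml' — it skipped the early Sebelic changes, so it was borrowed from Hamin.

borrowed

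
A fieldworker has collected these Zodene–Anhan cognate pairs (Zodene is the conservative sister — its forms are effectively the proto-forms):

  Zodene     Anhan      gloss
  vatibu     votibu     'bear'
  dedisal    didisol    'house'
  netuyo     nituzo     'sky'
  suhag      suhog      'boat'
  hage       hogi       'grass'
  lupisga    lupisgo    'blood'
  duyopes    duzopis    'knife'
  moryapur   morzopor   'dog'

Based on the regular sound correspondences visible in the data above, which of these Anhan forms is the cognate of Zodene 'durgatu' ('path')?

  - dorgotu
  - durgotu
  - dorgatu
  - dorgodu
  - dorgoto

moryapur ~ morzopor — Zodene u corresponds to Anhan o after a consonant, before r.
vatibu ~ votibu, dedisal ~ didisol — Zodene a corresponds to Anhan o after a consonant, before a consonant other than r, m, n, p, b, f, v.
Applying these to Zodene 'durgatu':
  durgatu → dorgatu   (u→o after a consonant, before r)
  dorgatu → dorgotu   (a→o after a consonant, before a consonant other than r, m, n, p, b, f, v)
So the Anhan cognate is 'dorgotu'.

dorgotu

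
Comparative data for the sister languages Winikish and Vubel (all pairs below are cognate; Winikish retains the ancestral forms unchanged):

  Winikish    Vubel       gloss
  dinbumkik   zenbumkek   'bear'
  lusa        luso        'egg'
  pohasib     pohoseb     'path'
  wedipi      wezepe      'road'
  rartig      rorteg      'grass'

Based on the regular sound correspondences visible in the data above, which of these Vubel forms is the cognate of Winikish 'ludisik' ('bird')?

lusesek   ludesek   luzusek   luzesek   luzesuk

luzesek

wedipi ~ wezepe — Winikish d corresponds to Vubel z between vowels (before a front vowel).
dinbumkik ~ zenbumkek, rartig ~ rorteg — Winikish i corresponds to Vubel e after a consonant, before a consonant other than r, m, n, p, b, f, v.
Applying these to Winikish 'ludisik':
  ludisik → luzisik   (d→z between vowels (before a front vowel))
  luzisik → luzesik   (i→e after a consonant, before a consonant other than r, m, n, p, b, f, v)
  luzesik → luzesek   (i→e after a consonant, before a consonant other than r, m, n, p, b, f, v)
So the Vubel cognate is 'luzesek'.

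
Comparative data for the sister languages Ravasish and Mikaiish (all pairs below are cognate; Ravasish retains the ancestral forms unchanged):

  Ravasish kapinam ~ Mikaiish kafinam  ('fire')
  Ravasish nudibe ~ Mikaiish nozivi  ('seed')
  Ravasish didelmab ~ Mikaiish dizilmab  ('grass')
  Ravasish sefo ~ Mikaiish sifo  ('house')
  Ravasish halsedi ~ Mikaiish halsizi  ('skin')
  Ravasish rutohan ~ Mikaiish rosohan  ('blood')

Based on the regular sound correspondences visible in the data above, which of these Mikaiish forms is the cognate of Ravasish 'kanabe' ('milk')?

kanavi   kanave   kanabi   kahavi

kanavi

nudibe ~ nozivi — Ravasish b corresponds to Mikaiish v between vowels (before a front vowel).
nudibe ~ nozivi — Ravasish e corresponds to Mikaiish i word-finally.
Applying these to Ravasish 'kanabe':
  kanabe → kanave   (b→v between vowels (before a front vowel))
  kanave → kanavi   (e→i word-finally)
So the Mikaiish cognate is 'kanavi'.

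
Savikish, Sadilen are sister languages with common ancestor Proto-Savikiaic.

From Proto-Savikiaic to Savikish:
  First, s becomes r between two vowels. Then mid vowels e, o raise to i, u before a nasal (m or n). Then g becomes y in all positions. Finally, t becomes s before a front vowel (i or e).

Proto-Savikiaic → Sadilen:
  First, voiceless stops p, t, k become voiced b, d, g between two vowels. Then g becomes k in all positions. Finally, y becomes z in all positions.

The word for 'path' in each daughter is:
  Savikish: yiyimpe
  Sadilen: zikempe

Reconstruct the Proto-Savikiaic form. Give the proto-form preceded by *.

*yigempe

Position 4: Savikish has i, Sadilen has e. Sadilen preserves e here (none of its changes turn any other segment into e), so the proto-segment is *e.
Position 3: Savikish has y, Sadilen has k. Taking the neighbouring segments as reconstructed: Savikish y could go back to *g or *y; Sadilen k could go back to *k or *g — the one source consistent with every daughter is *g.
Position 1: Savikish has y, Sadilen has z. Taking the neighbouring segments as reconstructed: Savikish y could go back to *g or *y; Sadilen z could go back to *z or *y — the one source consistent with every daughter is *y.
The remaining positions agree across the daughters. Check the candidate against every language:
Savikish: *yigempe
  yigempe (rule 1 does not apply)
  yigempe → yigimpe   [pre-nasal raising]
  yigimpe → yiyimpe   [unconditioned shift]
  yiyimpe (rule 4 does not apply)
  giving Savikish yiyimpe.
Sadilen: start from *yigempe.
  rule 1: no change — yigempe
  rule 2 (unconditioned shift): yigempe → yikempe
  rule 3 (unconditioned shift): yikempe → zikempe
  ⇒ Sadilen zikempe
*yigempe is the unique common source.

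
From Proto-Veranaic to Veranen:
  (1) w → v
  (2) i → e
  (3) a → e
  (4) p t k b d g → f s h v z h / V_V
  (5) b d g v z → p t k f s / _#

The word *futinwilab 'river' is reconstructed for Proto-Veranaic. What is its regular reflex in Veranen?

Veranen: *futinwilab
  futinwilab → futinvilab   [unconditioned shift]
  futinvilab → futenvelab   [vowel merger]
  futenvelab → futenveleb   [vowel merger]
  futenveleb → fusenveleb   [intervocalic lenition]
  fusenveleb → fusenvelep   [final devoicing]
  giving Veranen fusenvelep.

fusenvelep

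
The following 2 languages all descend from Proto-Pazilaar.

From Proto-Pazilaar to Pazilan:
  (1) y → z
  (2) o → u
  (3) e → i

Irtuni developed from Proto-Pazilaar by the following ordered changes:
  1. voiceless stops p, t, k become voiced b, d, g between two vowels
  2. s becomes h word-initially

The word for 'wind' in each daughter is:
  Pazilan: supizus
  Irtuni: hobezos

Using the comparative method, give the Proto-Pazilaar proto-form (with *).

*sopezos

Position 3: Pazilan has p, Irtuni has b. Pazilan preserves p here (none of its changes turn any other segment into p), so the proto-segment is *p.
Position 6: Pazilan has u, Irtuni has o. Irtuni preserves o here (none of its changes turn any other segment into o), so the proto-segment is *o.
Verify the candidate proto-form against each daughter:
Pazilan: start from *sopezos.
  rule 1: no change — sopezos
  rule 2 (vowel merger): sopezos → supezus
  rule 3 (vowel merger): supezus → supizus
  ⇒ Pazilan supizus
Irtuni: start from *sopezos.
  rule 1 (intervocalic voicing): sopezos → sobezos
  rule 2 (debuccalisation): sobezos → hobezos
  ⇒ Irtuni hobezos
No other proto-form is consistent with every reflex, so the reconstruction is *sopezos.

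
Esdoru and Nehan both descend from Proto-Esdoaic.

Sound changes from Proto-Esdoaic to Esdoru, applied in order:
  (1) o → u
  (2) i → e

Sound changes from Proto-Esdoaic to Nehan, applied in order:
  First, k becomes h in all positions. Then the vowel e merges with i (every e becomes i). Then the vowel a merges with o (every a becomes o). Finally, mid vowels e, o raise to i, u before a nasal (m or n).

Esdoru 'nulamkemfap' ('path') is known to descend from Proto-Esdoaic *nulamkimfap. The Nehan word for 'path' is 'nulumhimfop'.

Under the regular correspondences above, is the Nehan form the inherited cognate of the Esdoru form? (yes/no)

Derive the expected Nehan reflex of *nulamkimfap:
Nehan: *nulamkimfap
  nulamkimfap → nulamhimfap   [unconditioned shift]
  nulamhimfap (rule 2 does not apply)
  nulamhimfap → nulomhimfop   [vowel merger]
  nulomhimfop → nulumhimfop   [pre-nasal raising]
  giving Nehan nulumhimfop.
Nehan 'nulumhimfop' matches the regular reflex exactly, so the pair is cognate.

yes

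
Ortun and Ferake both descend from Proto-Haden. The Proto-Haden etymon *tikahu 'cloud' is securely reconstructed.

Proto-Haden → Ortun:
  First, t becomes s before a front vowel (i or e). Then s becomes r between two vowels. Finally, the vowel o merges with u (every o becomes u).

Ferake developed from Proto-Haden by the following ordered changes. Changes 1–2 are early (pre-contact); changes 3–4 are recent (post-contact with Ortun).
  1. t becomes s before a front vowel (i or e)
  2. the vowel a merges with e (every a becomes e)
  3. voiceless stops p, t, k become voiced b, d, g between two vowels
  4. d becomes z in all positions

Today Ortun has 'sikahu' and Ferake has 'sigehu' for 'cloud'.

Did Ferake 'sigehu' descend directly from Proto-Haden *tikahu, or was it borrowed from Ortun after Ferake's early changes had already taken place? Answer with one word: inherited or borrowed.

If inherited, *tikahu would pass through all of Ferake's changes:
Ferake: *tikahu > sikahu > sikehu > sigehu  (by palatalisation, vowel merger, intervocalic voicing)
If borrowed from Ortun 'sikahu' after the early changes, it would undergo only the recent ones:
  rule 3 (intervocalic voicing): sikahu → sigahu
  rule 4 (unconditioned shift): no change (sigahu)
  ⇒ as a loan: sigahu
Ferake 'sigehu' matches the inherited outcome exactly, so it is an inherited cognate, not a loan.

inherited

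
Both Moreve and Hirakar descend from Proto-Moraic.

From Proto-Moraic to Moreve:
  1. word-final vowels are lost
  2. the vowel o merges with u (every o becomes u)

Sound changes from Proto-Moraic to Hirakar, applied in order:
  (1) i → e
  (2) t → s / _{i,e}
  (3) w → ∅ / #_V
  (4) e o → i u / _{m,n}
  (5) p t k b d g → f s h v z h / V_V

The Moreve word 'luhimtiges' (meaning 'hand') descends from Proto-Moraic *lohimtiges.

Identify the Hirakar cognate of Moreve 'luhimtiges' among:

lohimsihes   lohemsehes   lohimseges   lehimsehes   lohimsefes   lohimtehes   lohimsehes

lohimsehes

Hirakar: start from *lohimtiges.
  rule 1 (vowel merger): lohimtiges → lohemteges
  rule 2 (palatalisation): lohemteges → lohemseges
  rule 3: no change — lohemseges
  rule 4 (pre-nasal raising): lohemseges → lohimseges
  rule 5 (intervocalic lenition): lohimseges → lohimsehes
  ⇒ Hirakar lohimsehes
The other candidates each miss or misapply at least one Hirakar change.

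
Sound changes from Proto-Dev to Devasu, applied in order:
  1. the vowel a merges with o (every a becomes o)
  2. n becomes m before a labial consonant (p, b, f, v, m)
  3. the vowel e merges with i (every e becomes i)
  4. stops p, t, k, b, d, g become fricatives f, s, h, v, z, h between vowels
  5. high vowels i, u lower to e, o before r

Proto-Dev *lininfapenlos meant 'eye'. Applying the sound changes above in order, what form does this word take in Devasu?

linimfofinlos

Devasu: *lininfapenlos > lininfopenlos > linimfopenlos > linimfopinlos > linimfofinlos  (by vowel merger, nasal place assimilation, vowel merger, intervocalic lenition)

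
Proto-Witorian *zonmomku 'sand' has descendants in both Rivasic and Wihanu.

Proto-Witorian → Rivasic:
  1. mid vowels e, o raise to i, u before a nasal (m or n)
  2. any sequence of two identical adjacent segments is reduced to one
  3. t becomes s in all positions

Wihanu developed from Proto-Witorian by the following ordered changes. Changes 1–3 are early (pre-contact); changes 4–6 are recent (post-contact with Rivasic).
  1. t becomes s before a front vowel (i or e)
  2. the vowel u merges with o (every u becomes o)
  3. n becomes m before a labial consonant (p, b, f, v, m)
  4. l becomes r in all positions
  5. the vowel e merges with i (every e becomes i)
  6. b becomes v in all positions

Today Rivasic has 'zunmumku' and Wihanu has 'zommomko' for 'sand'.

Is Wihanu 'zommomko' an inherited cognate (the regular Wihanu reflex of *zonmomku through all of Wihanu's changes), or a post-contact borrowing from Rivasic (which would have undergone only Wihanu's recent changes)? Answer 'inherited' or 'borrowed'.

inherited

If inherited, *zonmomku would pass through all of Wihanu's changes:
Wihanu: start from *zonmomku.
  rule 1: no change — zonmomku
  rule 2 (vowel merger): zonmomku → zonmomko
  rule 3 (nasal place assimilation): zonmomko → zommomko
  rule 4: no change — zommomko
  rule 5: no change — zommomko
  rule 6: no change — zommomko
  ⇒ Wihanu zommomko
If borrowed from Rivasic 'zunmumku' after the early changes, it would undergo only the recent ones:
  rule 4 (unconditioned shift): no change (zunmumku)
  rule 5 (vowel merger): no change (zunmumku)
  rule 6 (unconditioned shift): no change (zunmumku)
  ⇒ as a loan: zunmumku
Wihanu 'zommomko' matches the inherited outcome exactly, so it is an inherited cognate, not a loan.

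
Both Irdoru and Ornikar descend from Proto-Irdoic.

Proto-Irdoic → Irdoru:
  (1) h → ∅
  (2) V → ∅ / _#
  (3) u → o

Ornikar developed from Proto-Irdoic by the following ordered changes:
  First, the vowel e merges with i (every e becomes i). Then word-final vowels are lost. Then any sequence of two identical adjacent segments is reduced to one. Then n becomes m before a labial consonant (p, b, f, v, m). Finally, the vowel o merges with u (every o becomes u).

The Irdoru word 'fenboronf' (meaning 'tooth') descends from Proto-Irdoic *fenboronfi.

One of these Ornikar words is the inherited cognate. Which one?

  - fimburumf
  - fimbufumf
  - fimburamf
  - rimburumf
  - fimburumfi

Ornikar: start from *fenboronfi.
  rule 1 (vowel merger): fenboronfi → finboronfi
  rule 2 (apocope): finboronfi → finboronf
  rule 3: no change — finboronf
  rule 4 (nasal place assimilation): finboronf → fimboromf
  rule 5 (vowel merger): fimboromf → fimburumf
  ⇒ Ornikar fimburumf
The other candidates each miss or misapply at least one Ornikar change.

fimburumf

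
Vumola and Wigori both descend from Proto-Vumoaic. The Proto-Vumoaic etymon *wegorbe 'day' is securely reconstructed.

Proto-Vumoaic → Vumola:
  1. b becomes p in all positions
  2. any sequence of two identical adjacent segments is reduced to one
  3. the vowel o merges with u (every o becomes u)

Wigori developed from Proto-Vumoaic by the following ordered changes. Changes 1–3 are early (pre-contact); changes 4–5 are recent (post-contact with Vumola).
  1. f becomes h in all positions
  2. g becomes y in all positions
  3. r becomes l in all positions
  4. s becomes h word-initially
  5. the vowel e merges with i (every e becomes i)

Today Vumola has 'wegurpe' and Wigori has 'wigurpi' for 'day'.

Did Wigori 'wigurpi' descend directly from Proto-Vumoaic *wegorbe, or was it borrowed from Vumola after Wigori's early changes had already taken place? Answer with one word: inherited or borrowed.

borrowed

If inherited, *wegorbe would pass through all of Wigori's changes:
Wigori: start from *wegorbe.
  rule 1: no change — wegorbe
  rule 2 (unconditioned shift): wegorbe → weyorbe
  rule 3 (unconditioned shift): weyorbe → weyolbe
  rule 4: no change — weyolbe
  rule 5 (vowel merger): weyolbe → wiyolbi
  ⇒ Wigori wiyolbi
If borrowed from Vumola 'wegurpe' after the early changes, it would undergo only the recent ones:
  rule 4 (debuccalisation): no change (wegurpe)
  rule 5 (vowel merger): wegurpe → wigurpi
  ⇒ as a loan: wigurpi
Wigori 'wigurpi' matches the loan outcome 'wigurpi', not the inherited 'wiyolbi' — it skipped the early Wigori changes, so it was borrowed from Vumola.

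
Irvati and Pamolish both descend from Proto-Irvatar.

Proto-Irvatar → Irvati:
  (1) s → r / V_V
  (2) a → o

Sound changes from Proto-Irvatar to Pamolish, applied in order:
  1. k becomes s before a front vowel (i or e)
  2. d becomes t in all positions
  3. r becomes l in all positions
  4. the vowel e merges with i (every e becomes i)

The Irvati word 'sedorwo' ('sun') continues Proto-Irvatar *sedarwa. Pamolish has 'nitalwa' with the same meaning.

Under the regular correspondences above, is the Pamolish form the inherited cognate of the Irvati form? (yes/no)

Derive the expected Pamolish reflex of *sedarwa:
Pamolish: *sedarwa > setarwa > setalwa > sitalwa  (by unconditioned shift, unconditioned shift, vowel merger)
The regular Pamolish reflex would be 'sitalwa', but the attested form is 'nitalwa'. The correspondence is irregular, so they are not cognates (the Pamolish form has a different source).

no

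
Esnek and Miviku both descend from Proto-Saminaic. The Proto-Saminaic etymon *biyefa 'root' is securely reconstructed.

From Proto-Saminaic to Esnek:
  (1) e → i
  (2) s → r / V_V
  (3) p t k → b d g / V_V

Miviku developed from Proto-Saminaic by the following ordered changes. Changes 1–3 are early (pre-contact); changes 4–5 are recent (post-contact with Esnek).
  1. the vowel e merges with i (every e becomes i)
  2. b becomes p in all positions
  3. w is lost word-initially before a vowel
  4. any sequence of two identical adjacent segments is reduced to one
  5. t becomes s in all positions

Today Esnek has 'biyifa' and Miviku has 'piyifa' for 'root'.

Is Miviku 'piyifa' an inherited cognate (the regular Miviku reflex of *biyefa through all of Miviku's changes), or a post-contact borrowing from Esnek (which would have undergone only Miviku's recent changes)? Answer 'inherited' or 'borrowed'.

inherited

If inherited, *biyefa would pass through all of Miviku's changes:
Miviku: *biyefa > biyifa > piyifa  (by vowel merger, unconditioned shift)
If borrowed from Esnek 'biyifa' after the early changes, it would undergo only the recent ones:
  rule 4 (degemination): no change (biyifa)
  rule 5 (unconditioned shift): no change (biyifa)
  ⇒ as a loan: biyifa
Miviku 'piyifa' matches the inherited outcome exactly, so it is an inherited cognate, not a loan.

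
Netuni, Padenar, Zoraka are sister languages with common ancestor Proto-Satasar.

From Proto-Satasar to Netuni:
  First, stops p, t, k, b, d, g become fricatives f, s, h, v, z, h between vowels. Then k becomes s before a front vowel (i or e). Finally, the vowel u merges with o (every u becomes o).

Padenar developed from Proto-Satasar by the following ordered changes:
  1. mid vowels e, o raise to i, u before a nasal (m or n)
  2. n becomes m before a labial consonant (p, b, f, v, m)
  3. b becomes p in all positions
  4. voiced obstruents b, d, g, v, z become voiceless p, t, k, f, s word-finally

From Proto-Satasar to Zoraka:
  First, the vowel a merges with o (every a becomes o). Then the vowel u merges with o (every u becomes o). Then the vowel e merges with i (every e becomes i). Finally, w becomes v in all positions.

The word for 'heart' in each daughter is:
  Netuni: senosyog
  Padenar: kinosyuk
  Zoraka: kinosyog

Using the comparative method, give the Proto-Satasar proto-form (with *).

Position 2: Netuni has e, Padenar has i, Zoraka has i. Netuni preserves e here (none of its changes turn any other segment into e), so the proto-segment is *e.
Position 7: Netuni has o, Padenar has u, Zoraka has o. Taking the neighbouring segments as reconstructed: Netuni o could go back to *o or *u; Padenar u can only go back to *u; Zoraka o could go back to *a or *o or *u — the one source consistent with every daughter is *u.
Verify the candidate proto-form against each daughter:
Netuni: *kenosyug
  kenosyug (rule 1 does not apply)
  kenosyug → senosyug   [palatalisation]
  senosyug → senosyog   [vowel merger]
  giving Netuni senosyog.
Padenar: *kenosyug > kinosyug > kinosyuk  (by pre-nasal raising, final devoicing)
Zoraka: *kenosyug
  kenosyug (rule 1 does not apply)
  kenosyug → kenosyog   [vowel merger]
  kenosyog → kinosyog   [vowel merger]
  kinosyog (rule 4 does not apply)
  giving Zoraka kinosyog.
Only *kenosyug yields all of Netuni senosyog, Padenar kinosyuk, Zoraka kinosyog.

*kenosyug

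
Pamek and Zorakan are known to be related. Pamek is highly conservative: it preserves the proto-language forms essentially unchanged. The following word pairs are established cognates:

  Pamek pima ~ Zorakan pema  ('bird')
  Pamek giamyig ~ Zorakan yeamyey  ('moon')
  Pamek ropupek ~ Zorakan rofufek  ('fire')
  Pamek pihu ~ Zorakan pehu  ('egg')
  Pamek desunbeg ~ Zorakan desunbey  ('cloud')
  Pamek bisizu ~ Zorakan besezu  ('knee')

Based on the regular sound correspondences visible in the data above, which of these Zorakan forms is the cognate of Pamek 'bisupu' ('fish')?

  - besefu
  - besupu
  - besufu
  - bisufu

besufu

giamyig ~ yeamyey, pihu ~ pehu — Pamek i corresponds to Zorakan e after a consonant, before a consonant other than r, m, n, p, b, f, v.
ropupek ~ rofufek — Pamek p corresponds to Zorakan f between vowels (before a back vowel).
Applying these to Pamek 'bisupu':
  bisupu → besupu   (i→e after a consonant, before a consonant other than r, m, n, p, b, f, v)
  besupu → besufu   (p→f between vowels (before a back vowel))
So the Zorakan cognate is 'besufu'.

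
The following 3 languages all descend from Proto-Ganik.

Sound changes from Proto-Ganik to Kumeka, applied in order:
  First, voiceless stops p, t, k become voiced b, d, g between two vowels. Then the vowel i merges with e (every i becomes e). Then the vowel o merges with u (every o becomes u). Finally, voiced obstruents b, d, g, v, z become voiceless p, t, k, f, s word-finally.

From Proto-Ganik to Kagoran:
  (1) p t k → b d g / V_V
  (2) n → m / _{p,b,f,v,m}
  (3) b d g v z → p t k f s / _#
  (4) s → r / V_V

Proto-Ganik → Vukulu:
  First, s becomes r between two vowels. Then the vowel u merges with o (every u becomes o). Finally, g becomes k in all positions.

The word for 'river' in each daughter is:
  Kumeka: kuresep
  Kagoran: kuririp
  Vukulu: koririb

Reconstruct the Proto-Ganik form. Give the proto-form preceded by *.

*kurisib

Position 7: Kumeka has p, Kagoran has p, Vukulu has b. Vukulu preserves b here (none of its changes turn any other segment into b), so the proto-segment is *b.
Position 6: Kumeka has e, Kagoran has i, Vukulu has i. Kagoran preserves i here (none of its changes turn any other segment into i), so the proto-segment is *i.
This points to *kurisib. Verify forward in each daughter:
Kumeka: start from *kurisib.
  rule 1: no change — kurisib
  rule 2 (vowel merger): kurisib → kureseb
  rule 3: no change — kureseb
  rule 4 (final devoicing): kureseb → kuresep
  ⇒ Kumeka kuresep
Kagoran: *kurisib > kurisip > kuririp  (by final devoicing, rhotacism)
Vukulu: start from *kurisib.
  rule 1 (rhotacism): kurisib → kuririb
  rule 2 (vowel merger): kuririb → koririb
  rule 3: no change — koririb
  ⇒ Vukulu koririb
No other proto-form is consistent with every reflex, so the reconstruction is *kurisib.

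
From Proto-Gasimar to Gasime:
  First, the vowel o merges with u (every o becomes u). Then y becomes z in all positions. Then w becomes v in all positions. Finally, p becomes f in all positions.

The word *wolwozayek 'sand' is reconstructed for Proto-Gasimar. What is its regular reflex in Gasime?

vulvuzazek

Gasime: *wolwozayek > wulwuzayek > wulwuzazek > vulvuzazek  (by vowel merger, unconditioned shift, unconditioned shift)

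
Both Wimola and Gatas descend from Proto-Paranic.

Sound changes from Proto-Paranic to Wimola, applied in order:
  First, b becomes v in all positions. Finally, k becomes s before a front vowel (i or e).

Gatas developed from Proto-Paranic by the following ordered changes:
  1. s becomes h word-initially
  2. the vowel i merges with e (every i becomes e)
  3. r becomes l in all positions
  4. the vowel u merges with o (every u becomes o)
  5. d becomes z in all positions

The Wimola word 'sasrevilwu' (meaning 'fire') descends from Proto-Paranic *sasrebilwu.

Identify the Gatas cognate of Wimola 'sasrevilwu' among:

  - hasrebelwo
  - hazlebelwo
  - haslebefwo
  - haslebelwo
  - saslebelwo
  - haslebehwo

haslebelwo

Gatas: *sasrebilwu
  sasrebilwu → hasrebilwu   [debuccalisation]
  hasrebilwu → hasrebelwu   [vowel merger]
  hasrebelwu → haslebelwu   [unconditioned shift]
  haslebelwu → haslebelwo   [vowel merger]
  haslebelwo (rule 5 does not apply)
  giving Gatas haslebelwo.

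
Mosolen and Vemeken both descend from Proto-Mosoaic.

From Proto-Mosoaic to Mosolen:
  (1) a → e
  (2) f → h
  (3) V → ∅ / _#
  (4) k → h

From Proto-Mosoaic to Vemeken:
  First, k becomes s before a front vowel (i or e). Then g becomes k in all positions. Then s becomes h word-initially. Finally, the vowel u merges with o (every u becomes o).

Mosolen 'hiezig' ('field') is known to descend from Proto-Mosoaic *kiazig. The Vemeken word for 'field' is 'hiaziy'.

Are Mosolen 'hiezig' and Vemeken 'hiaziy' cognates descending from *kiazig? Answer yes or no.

no

Derive the expected Vemeken reflex of *kiazig:
Vemeken: start from *kiazig.
  rule 1 (palatalisation): kiazig → siazig
  rule 2 (unconditioned shift): siazig → siazik
  rule 3 (debuccalisation): siazik → hiazik
  rule 4: no change — hiazik
  ⇒ Vemeken hiazik
The regular Vemeken reflex would be 'hiazik', but the attested form is 'hiaziy'. The correspondence is irregular, so they are not cognates (the Vemeken form has a different source).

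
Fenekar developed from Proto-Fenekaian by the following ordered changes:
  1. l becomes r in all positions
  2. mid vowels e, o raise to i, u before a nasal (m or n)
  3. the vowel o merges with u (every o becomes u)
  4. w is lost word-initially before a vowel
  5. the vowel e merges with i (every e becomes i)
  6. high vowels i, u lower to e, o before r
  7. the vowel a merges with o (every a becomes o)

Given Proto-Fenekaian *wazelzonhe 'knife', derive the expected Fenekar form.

Fenekar: start from *wazelzonhe.
  rule 1 (unconditioned shift): wazelzonhe → wazerzonhe
  rule 2 (pre-nasal raising): wazerzonhe → wazerzunhe
  rule 3: no change — wazerzunhe
  rule 4 (glide loss): wazerzunhe → azerzunhe
  rule 5 (vowel merger): azerzunhe → azirzunhi
  rule 6 (pre-rhotic lowering): azirzunhi → azerzunhi
  rule 7 (vowel merger): azerzunhi → ozerzunhi
  ⇒ Fenekar ozerzunhi

ozerzunhi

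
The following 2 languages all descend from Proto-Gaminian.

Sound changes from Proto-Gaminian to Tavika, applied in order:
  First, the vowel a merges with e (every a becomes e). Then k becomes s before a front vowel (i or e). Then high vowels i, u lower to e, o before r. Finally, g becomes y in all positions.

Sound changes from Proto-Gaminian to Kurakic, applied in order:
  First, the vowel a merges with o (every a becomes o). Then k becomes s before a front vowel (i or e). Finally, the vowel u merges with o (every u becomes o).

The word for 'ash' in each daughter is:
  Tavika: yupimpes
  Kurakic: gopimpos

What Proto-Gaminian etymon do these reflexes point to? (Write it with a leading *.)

*gupimpas

Position 2: Tavika has u, Kurakic has o. Tavika preserves u here (none of its changes turn any other segment into u), so the proto-segment is *u.
Position 1: Tavika has y, Kurakic has g. Kurakic preserves g here (none of its changes turn any other segment into g), so the proto-segment is *g.
Continuing position by position gives *gupimpas; check it forward:
Tavika: start from *gupimpas.
  rule 1 (vowel merger): gupimpas → gupimpes
  rule 2: no change — gupimpes
  rule 3: no change — gupimpes
  rule 4 (unconditioned shift): gupimpes → yupimpes
  ⇒ Tavika yupimpes
Kurakic: *gupimpas > gupimpos > gopimpos  (by vowel merger, vowel merger)
Only *gupimpas yields all of Tavika yupimpes, Kurakic gopimpos.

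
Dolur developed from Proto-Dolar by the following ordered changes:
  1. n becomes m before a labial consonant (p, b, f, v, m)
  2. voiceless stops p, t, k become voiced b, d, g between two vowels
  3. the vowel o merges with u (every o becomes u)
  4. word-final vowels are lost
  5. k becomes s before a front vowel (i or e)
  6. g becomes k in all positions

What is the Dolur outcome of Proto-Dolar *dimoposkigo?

dimubussik

Dolur: start from *dimoposkigo.
  rule 1: no change — dimoposkigo
  rule 2 (intervocalic voicing): dimoposkigo → dimoboskigo
  rule 3 (vowel merger): dimoboskigo → dimubuskigu
  rule 4 (apocope): dimubuskigu → dimubuskig
  rule 5 (palatalisation): dimubuskig → dimubussig
  rule 6 (unconditioned shift): dimubussig → dimubussik
  ⇒ Dolur dimubussik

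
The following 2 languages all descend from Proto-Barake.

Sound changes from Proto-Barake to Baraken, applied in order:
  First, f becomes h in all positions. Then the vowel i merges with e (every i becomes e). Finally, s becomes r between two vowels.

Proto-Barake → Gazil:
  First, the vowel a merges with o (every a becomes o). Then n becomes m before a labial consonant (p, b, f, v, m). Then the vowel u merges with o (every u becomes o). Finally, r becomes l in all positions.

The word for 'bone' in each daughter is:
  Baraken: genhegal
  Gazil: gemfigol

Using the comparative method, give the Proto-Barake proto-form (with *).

Position 7: Baraken has a, Gazil has o. Baraken preserves a here (none of its changes turn any other segment into a), so the proto-segment is *a.
Position 5: Baraken has e, Gazil has i. Gazil preserves i here (none of its changes turn any other segment into i), so the proto-segment is *i.
This points to *genfigal. Verify forward in each daughter:
Baraken: *genfigal > genhigal > genhegal  (by unconditioned shift, vowel merger)
Gazil: start from *genfigal.
  rule 1 (vowel merger): genfigal → genfigol
  rule 2 (nasal place assimilation): genfigol → gemfigol
  rule 3: no change — gemfigol
  rule 4: no change — gemfigol
  ⇒ Gazil gemfigol
*genfigal is the unique common source.

*genfigal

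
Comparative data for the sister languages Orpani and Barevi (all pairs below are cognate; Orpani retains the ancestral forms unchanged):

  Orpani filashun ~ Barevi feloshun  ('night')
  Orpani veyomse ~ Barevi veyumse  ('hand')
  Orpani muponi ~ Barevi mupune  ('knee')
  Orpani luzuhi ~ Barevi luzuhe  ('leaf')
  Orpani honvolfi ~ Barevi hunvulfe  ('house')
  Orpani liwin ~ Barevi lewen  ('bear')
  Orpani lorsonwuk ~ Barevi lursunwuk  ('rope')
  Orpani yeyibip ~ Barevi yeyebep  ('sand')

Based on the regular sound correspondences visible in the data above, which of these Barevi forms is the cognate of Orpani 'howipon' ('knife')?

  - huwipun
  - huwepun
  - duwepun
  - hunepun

honvolfi ~ hunvulfe — Orpani o corresponds to Barevi u after a consonant, before a consonant other than r, m, n, p, b, f, v.
yeyibip ~ yeyebep — Orpani i corresponds to Barevi e after a consonant, before a labial obstruent.
muponi ~ mupune, honvolfi ~ hunvulfe — Orpani o corresponds to Barevi u after a consonant, before a nasal.
Applying these to Orpani 'howipon':
  howipon → huwipon   (o→u after a consonant, before a consonant other than r, m, n, p, b, f, v)
  huwipon → huwepon   (i→e after a consonant, before a labial obstruent)
  huwepon → huwepun   (o→u after a consonant, before a nasal)
So the Barevi cognate is 'huwepun'.

huwepun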